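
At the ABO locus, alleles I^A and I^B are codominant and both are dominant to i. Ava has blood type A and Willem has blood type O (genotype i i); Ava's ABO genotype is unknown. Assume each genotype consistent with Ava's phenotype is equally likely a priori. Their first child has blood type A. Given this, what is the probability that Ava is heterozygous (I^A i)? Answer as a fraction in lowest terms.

Possible genotypes: Ava ∈ {I^A I^A, I^A i}; Willem ∈ {i i}.
Weight each parental genotype pair by prior × P(type-A child):
  I^A I^A × i i: posterior weight 2/3.
  I^A i × i i: posterior weight 1/3.
Sum the posterior weight over pairs where Ava is I^A i: 1/3.

1/3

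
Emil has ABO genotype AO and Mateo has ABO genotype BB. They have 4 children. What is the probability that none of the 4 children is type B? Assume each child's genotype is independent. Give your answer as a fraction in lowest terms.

1/16

ABO cross AO × BB → 1/2 B, 1/2 AB.
So P(type B) = 1/2 per child.
P(not type B) = 1/2 for one child; (1/2)^4 = 1/16.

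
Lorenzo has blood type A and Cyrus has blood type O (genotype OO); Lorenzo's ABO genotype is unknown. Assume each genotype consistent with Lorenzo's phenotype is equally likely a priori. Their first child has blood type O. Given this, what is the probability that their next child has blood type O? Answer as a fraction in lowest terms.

1/2

Possible genotypes: Lorenzo ∈ {AA, AO}; Cyrus ∈ {OO}.
Weight each parental genotype pair by prior × P(type-O child):
  AO × OO: posterior weight 1; P(next child type O) = 1/2.
Weighted sum = 1/2.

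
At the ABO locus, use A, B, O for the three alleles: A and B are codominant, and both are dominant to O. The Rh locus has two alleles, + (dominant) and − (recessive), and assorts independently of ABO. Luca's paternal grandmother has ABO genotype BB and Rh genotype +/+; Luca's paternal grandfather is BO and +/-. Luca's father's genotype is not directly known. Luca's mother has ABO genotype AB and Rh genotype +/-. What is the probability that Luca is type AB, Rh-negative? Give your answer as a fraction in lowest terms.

3/64

Luca's father's ABO genotype from BB × BO: 1/2 BB, 1/2 BO.
Crossing each possibility with the mother AB and summing P(type AB): 1/2·1/2 + 1/2·1/4 = 3/8.
Similarly for Rh via the father's Rh distribution: P(Rh-) = 1/8.
Independent loci: 3/8 × 1/8 = 3/64.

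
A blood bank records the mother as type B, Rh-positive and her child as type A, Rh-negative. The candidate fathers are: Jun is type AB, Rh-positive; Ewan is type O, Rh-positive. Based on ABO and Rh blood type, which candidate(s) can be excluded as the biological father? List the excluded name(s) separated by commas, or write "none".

A candidate is excluded only if no genotype consistent with his phenotype could produce a type A, Rh-negative child with a type B, Rh-positive mother.
Ewan (type O, Rh+): no genotype consistent with that phenotype can produce a type-A Rh- child with a type-B mother.

Ewan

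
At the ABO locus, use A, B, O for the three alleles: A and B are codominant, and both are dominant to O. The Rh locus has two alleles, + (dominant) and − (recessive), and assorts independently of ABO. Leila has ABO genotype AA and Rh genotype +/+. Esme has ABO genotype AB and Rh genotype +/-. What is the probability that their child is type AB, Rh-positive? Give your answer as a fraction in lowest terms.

ABO cross AA × AB → offspring phenotypes: 1/2 A, 1/2 AB.
Rh cross +/+ × +/- → 1 Rh+.
Independent loci: P(type AB, Rh-positive) = 1/2 × 1 = 1/2.

1/2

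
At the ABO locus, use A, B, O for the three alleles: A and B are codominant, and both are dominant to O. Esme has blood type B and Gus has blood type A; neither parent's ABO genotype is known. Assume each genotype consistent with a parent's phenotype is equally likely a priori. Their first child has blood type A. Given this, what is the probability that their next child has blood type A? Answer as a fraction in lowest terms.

5/12

Possible genotypes: Esme ∈ {BB, BO}; Gus ∈ {AA, AO}.
Weight each parental genotype pair by prior × P(type-A child):
  BO × AA: posterior weight 2/3; P(next child type A) = 1/2.
  BO × AO: posterior weight 1/3; P(next child type A) = 1/4.
Weighted sum = 5/12.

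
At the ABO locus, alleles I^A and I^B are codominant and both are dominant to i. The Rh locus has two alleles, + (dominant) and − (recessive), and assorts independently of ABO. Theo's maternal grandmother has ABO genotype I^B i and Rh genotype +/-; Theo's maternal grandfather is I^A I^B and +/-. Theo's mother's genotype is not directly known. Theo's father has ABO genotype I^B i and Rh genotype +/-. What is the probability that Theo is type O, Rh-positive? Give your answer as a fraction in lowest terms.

Theo's mother's ABO genotype from I^B i × I^A I^B: 1/4 I^A I^B, 1/4 I^A i, 1/4 I^B I^B, 1/4 I^B i.
Crossing each possibility with the father I^B i and summing P(type O): 1/4·0 + 1/4·1/4 + 1/4·0 + 1/4·1/4 = 1/8.
Similarly for Rh via the mother's Rh distribution: P(Rh+) = 3/4.
Independent loci: 1/8 × 3/4 = 3/32.

3/32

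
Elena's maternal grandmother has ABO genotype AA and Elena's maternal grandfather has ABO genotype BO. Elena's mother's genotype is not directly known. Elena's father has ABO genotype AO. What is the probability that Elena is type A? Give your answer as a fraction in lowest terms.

5/8

Elena's mother's ABO genotype from AA × BO: 1/2 AB, 1/2 AO.
Crossing each possibility with the father AO and summing P(type A): 1/2·1/2 + 1/2·3/4 = 5/8.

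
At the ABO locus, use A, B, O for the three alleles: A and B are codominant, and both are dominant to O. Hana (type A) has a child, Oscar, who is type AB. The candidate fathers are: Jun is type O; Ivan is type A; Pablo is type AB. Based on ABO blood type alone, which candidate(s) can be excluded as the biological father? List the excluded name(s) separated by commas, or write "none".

A candidate is excluded only if no genotype consistent with his phenotype could produce a type AB child with a type A mother.
Jun (type O): no genotype consistent with that phenotype can produce a type-AB child with a type-A mother.
Ivan (type A): no genotype consistent with that phenotype can produce a type-AB child with a type-A mother.

Jun, Ivan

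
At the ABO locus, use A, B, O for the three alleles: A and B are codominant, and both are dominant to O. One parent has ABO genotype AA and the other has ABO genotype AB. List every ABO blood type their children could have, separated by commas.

Gametes from AA × AB give offspring ABO genotypes AA, AB, i.e. phenotypes A, AB.

A, AB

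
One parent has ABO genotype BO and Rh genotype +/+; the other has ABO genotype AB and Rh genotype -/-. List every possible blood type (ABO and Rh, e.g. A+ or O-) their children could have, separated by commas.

Gametes from BO × AB give offspring ABO genotypes AB, AO, BB, BO, i.e. phenotypes A, B, AB.
Rh cross +/+ × -/- → phenotypes Rh+.
Combining independently: A+, B+, AB+.

A+, B+, AB+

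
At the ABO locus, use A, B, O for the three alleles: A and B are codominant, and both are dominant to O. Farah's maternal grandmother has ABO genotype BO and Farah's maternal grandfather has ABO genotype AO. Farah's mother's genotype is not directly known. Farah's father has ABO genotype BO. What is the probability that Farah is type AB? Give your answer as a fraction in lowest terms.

Farah's mother's ABO genotype from BO × AO: 1/4 AB, 1/4 AO, 1/4 BO, 1/4 OO.
Crossing each possibility with the father BO and summing P(type AB): 1/4·1/4 + 1/4·1/4 + 1/4·0 + 1/4·0 = 1/8.

1/8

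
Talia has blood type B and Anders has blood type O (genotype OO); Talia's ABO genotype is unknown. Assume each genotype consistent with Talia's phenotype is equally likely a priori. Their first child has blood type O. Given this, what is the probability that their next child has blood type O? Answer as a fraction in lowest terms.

1/2

Possible genotypes: Talia ∈ {BB, BO}; Anders ∈ {OO}.
Weight each parental genotype pair by prior × P(type-O child):
  BO × OO: posterior weight 1; P(next child type O) = 1/2.
Weighted sum = 1/2.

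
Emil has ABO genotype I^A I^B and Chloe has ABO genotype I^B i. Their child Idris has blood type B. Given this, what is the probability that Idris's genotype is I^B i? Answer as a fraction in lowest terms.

1/2

Cross I^A I^B × I^B i → 1/4 I^A I^B, 1/4 I^A i, 1/4 I^B I^B, 1/4 I^B i.
Type-B genotypes among offspring: I^B I^B (1/4), I^B i (1/4); total 1/2.
P(I^B i | type B) = (1/4) / (1/2) = 1/2.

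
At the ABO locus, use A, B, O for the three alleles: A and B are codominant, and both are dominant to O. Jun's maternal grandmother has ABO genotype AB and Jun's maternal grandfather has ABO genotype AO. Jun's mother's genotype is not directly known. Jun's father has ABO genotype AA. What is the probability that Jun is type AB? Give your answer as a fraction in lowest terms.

Jun's mother's ABO genotype from AB × AO: 1/4 AA, 1/4 AB, 1/4 AO, 1/4 BO.
Crossing each possibility with the father AA and summing P(type AB): 1/4·0 + 1/4·1/2 + 1/4·0 + 1/4·1/2 = 1/4.

1/4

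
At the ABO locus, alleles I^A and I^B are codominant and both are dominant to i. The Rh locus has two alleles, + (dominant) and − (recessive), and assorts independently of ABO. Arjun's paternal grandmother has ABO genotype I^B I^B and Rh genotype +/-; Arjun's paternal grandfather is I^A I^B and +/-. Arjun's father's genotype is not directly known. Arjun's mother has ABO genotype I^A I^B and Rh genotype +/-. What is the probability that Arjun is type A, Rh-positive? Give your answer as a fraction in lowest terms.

3/32

Arjun's father's ABO genotype from I^B I^B × I^A I^B: 1/2 I^A I^B, 1/2 I^B I^B.
Crossing each possibility with the mother I^A I^B and summing P(type A): 1/2·1/4 + 1/2·0 = 1/8.
Similarly for Rh via the father's Rh distribution: P(Rh+) = 3/4.
Independent loci: 1/8 × 3/4 = 3/32.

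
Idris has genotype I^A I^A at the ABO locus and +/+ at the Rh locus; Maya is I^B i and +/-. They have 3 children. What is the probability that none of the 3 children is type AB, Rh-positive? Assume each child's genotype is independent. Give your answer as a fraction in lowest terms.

1/8

ABO cross I^A I^A × I^B i → 1/2 A, 1/2 AB.
Rh cross +/+ × +/- → 1 Rh+; so P(type AB, Rh-positive) = 1/2 × 1 = 1/2 per child.
P(not type AB, Rh-positive) = 1/2 for one child; (1/2)^3 = 1/8.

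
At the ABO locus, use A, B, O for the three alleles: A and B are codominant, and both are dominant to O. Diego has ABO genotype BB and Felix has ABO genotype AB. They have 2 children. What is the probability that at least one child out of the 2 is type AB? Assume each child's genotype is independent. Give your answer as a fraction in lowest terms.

3/4

ABO cross BB × AB → 1/2 B, 1/2 AB.
So P(type AB) = 1/2 per child.
P(none) = (1/2)^2 = 1/4; P(at least one) = 1 − 1/4 = 3/4.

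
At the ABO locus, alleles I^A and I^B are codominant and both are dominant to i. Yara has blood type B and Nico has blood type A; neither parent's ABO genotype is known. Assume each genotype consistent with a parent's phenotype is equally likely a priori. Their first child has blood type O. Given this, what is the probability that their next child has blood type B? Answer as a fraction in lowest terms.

1/4

Possible genotypes: Yara ∈ {I^B I^B, I^B i}; Nico ∈ {I^A I^A, I^A i}.
Weight each parental genotype pair by prior × P(type-O child):
  I^B i × I^A i: posterior weight 1; P(next child type B) = 1/4.
Weighted sum = 1/4.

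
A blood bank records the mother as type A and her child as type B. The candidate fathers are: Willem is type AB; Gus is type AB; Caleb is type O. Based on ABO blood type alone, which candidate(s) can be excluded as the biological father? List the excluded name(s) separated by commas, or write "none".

A candidate is excluded only if no genotype consistent with his phenotype could produce a type B child with a type A mother.
Caleb (type O): no genotype consistent with that phenotype can produce a type-B child with a type-A mother.

Caleb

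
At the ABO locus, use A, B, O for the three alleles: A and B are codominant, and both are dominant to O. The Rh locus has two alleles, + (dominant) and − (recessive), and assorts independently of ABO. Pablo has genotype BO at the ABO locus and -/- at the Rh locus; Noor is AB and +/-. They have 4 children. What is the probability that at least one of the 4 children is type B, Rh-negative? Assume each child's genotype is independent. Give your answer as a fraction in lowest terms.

175/256

ABO cross BO × AB → 1/4 A, 1/2 B, 1/4 AB.
Rh cross -/- × +/- → 1/2 Rh+, 1/2 Rh-; so P(type B, Rh-negative) = 1/2 × 1/2 = 1/4 per child.
P(none) = (3/4)^4 = 81/256; P(at least one) = 1 − 81/256 = 175/256.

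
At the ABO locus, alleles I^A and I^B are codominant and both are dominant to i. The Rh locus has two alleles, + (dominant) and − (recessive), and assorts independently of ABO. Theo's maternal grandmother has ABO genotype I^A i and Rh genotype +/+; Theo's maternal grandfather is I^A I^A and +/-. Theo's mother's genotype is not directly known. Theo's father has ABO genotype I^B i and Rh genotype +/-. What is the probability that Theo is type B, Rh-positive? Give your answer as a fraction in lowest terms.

7/64

Theo's mother's ABO genotype from I^A i × I^A I^A: 1/2 I^A I^A, 1/2 I^A i.
Crossing each possibility with the father I^B i and summing P(type B): 1/2·0 + 1/2·1/4 = 1/8.
Similarly for Rh via the mother's Rh distribution: P(Rh+) = 7/8.
Independent loci: 1/8 × 7/8 = 7/64.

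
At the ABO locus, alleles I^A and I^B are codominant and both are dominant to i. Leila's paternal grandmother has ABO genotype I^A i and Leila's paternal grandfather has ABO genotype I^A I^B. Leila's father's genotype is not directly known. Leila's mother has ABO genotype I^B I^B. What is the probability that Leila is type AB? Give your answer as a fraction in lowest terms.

1/2

Leila's father's ABO genotype from I^A i × I^A I^B: 1/4 I^A I^A, 1/4 I^A I^B, 1/4 I^A i, 1/4 I^B i.
Crossing each possibility with the mother I^B I^B and summing P(type AB): 1/4·1 + 1/4·1/2 + 1/4·1/2 + 1/4·0 = 1/2.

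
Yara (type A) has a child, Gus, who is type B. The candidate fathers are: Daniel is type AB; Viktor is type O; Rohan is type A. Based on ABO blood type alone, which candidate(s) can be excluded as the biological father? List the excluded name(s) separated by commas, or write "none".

A candidate is excluded only if no genotype consistent with his phenotype could produce a type B child with a type A mother.
Viktor (type O): no genotype consistent with that phenotype can produce a type-B child with a type-A mother.
Rohan (type A): no genotype consistent with that phenotype can produce a type-B child with a type-A mother.

Viktor, Rohan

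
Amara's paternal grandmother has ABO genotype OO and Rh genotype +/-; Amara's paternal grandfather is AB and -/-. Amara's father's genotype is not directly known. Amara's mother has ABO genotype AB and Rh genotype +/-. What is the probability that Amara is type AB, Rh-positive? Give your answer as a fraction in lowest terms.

Amara's father's ABO genotype from OO × AB: 1/2 AO, 1/2 BO.
Crossing each possibility with the mother AB and summing P(type AB): 1/2·1/4 + 1/2·1/4 = 1/4.
Similarly for Rh via the father's Rh distribution: P(Rh+) = 5/8.
Independent loci: 1/4 × 5/8 = 5/32.

5/32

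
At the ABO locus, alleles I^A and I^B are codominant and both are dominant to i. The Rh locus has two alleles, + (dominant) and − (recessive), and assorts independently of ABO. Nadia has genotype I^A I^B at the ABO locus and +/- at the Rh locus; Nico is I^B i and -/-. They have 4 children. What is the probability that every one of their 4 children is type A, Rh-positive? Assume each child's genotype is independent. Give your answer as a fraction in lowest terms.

1/4096

ABO cross I^A I^B × I^B i → 1/4 A, 1/2 B, 1/4 AB.
Rh cross +/- × -/- → 1/2 Rh+, 1/2 Rh-; so P(type A, Rh-positive) = 1/4 × 1/2 = 1/8 per child.
All 4 independent: (1/8)^4 = 1/4096.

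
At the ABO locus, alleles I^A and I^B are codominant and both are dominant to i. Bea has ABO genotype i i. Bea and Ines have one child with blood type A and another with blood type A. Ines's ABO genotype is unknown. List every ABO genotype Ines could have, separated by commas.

I^A I^A, I^A I^B, I^A i

For each candidate genotype of Ines, check whether crossing it with i i can produce every observed child phenotype.
  I^A I^A → possible child types {A} ✓
  I^A I^B → possible child types {A, B} ✓
  I^A i → possible child types {O, A} ✓
  I^B I^B → possible child types {B} ✗
  I^B i → possible child types {O, B} ✗
  i i → possible child types {O} ✗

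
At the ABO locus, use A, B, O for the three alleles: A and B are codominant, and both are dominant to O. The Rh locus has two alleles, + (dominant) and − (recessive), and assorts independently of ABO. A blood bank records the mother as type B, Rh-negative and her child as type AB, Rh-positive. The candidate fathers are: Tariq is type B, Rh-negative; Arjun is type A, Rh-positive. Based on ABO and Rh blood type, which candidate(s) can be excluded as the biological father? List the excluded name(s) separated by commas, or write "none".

A candidate is excluded only if no genotype consistent with his phenotype could produce a type AB, Rh-positive child with a type B, Rh-negative mother.
Tariq (type B, Rh-): no genotype consistent with that phenotype can produce a type-AB Rh+ child with a type-B mother.

Tariq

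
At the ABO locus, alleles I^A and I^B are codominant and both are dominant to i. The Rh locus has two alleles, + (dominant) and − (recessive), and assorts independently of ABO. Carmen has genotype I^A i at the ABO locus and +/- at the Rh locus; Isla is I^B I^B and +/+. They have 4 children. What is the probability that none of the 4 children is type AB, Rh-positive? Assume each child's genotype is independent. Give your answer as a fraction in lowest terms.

ABO cross I^A i × I^B I^B → 1/2 B, 1/2 AB.
Rh cross +/- × +/+ → 1 Rh+; so P(type AB, Rh-positive) = 1/2 × 1 = 1/2 per child.
P(not type AB, Rh-positive) = 1/2 for one child; (1/2)^4 = 1/16.

1/16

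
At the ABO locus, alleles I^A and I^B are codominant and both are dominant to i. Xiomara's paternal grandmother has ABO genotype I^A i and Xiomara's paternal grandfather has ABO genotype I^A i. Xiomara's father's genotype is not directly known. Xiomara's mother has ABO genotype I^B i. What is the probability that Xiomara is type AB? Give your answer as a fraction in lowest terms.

1/4

Xiomara's father's ABO genotype from I^A i × I^A i: 1/4 I^A I^A, 1/2 I^A i, 1/4 i i.
Crossing each possibility with the mother I^B i and summing P(type AB): 1/4·1/2 + 1/2·1/4 + 1/4·0 = 1/4.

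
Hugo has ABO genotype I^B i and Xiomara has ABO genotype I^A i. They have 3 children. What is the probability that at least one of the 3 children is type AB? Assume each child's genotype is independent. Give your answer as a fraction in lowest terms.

37/64

ABO cross I^B i × I^A i → 1/4 O, 1/4 A, 1/4 B, 1/4 AB.
So P(type AB) = 1/4 per child.
P(none) = (3/4)^3 = 27/64; P(at least one) = 1 − 27/64 = 37/64.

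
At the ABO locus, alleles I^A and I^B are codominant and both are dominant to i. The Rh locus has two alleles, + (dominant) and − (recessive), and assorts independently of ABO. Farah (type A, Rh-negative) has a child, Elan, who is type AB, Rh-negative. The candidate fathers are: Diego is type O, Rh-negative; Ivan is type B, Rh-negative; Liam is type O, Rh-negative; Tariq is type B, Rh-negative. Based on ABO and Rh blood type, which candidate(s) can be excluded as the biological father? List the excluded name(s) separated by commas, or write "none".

Diego, Liam

A candidate is excluded only if no genotype consistent with his phenotype could produce a type AB, Rh-negative child with a type A, Rh-negative mother.
Diego (type O, Rh-): no genotype consistent with that phenotype can produce a type-AB Rh- child with a type-A mother.
Liam (type O, Rh-): no genotype consistent with that phenotype can produce a type-AB Rh- child with a type-A mother.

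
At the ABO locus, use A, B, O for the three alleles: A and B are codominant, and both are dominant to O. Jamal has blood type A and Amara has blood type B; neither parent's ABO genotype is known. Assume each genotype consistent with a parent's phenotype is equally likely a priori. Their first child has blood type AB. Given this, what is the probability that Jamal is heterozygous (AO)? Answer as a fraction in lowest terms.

1/3

Possible genotypes: Jamal ∈ {AA, AO}; Amara ∈ {BB, BO}.
Weight each parental genotype pair by prior × P(type-AB child):
  AA × BB: posterior weight 4/9.
  AA × BO: posterior weight 2/9.
  AO × BB: posterior weight 2/9.
  AO × BO: posterior weight 1/9.
Sum the posterior weight over pairs where Jamal is AO: 1/3.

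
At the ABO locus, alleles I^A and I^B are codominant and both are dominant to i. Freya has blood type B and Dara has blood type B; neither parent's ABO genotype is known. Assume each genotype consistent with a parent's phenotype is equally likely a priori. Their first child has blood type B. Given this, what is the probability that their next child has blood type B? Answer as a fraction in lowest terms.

19/20

Possible genotypes: Freya ∈ {I^B I^B, I^B i}; Dara ∈ {I^B I^B, I^B i}.
Weight each parental genotype pair by prior × P(type-B child):
  I^B I^B × I^B I^B: posterior weight 4/15; P(next child type B) = 1.
  I^B I^B × I^B i: posterior weight 4/15; P(next child type B) = 1.
  I^B i × I^B I^B: posterior weight 4/15; P(next child type B) = 1.
  I^B i × I^B i: posterior weight 1/5; P(next child type B) = 3/4.
Weighted sum = 19/20.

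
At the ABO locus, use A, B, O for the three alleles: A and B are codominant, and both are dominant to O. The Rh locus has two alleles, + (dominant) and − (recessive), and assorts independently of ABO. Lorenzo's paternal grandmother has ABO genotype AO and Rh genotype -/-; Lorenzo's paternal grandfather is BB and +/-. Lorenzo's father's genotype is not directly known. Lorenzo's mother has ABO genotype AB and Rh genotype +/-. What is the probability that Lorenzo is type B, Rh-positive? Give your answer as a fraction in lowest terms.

Lorenzo's father's ABO genotype from AO × BB: 1/2 AB, 1/2 BO.
Crossing each possibility with the mother AB and summing P(type B): 1/2·1/4 + 1/2·1/2 = 3/8.
Similarly for Rh via the father's Rh distribution: P(Rh+) = 5/8.
Independent loci: 3/8 × 5/8 = 15/64.

15/64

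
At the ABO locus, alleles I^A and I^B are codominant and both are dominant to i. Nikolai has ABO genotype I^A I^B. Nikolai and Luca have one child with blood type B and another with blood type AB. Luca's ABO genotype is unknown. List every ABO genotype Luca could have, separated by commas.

For each candidate genotype of Luca, check whether crossing it with I^A I^B can produce every observed child phenotype.
  I^A I^A → possible child types {A, AB} ✗
  I^A I^B → possible child types {A, B, AB} ✓
  I^A i → possible child types {A, B, AB} ✓
  I^B I^B → possible child types {B, AB} ✓
  I^B i → possible child types {A, B, AB} ✓
  i i → possible child types {A, B} ✗

I^A I^B, I^A i, I^B I^B, I^B i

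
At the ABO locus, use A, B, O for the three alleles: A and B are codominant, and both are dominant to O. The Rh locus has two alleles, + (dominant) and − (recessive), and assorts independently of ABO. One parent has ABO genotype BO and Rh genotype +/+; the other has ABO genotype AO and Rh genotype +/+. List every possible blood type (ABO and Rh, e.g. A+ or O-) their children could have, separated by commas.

O+, A+, B+, AB+

Gametes from BO × AO give offspring ABO genotypes AB, AO, BO, OO, i.e. phenotypes O, A, B, AB.
Rh cross +/+ × +/+ → phenotypes Rh+.
Combining independently: O+, A+, B+, AB+.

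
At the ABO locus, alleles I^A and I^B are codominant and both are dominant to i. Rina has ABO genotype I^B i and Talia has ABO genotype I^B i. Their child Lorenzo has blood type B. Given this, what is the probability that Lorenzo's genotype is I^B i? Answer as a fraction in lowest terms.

Cross I^B i × I^B i → 1/4 I^B I^B, 1/2 I^B i, 1/4 i i.
Type-B genotypes among offspring: I^B I^B (1/4), I^B i (1/2); total 3/4.
P(I^B i | type B) = (1/2) / (3/4) = 2/3.

2/3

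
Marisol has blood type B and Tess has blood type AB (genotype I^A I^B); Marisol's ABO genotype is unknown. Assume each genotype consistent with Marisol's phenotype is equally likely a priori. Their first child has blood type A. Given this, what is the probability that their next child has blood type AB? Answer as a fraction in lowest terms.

1/4

Possible genotypes: Marisol ∈ {I^B I^B, I^B i}; Tess ∈ {I^A I^B}.
Weight each parental genotype pair by prior × P(type-A child):
  I^B i × I^A I^B: posterior weight 1; P(next child type AB) = 1/4.
Weighted sum = 1/4.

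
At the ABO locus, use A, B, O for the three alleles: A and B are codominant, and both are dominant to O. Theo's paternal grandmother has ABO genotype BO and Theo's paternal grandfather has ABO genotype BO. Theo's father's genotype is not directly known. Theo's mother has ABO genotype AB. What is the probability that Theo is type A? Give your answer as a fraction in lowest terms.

Theo's father's ABO genotype from BO × BO: 1/4 BB, 1/2 BO, 1/4 OO.
Crossing each possibility with the mother AB and summing P(type A): 1/4·0 + 1/2·1/4 + 1/4·1/2 = 1/4.

1/4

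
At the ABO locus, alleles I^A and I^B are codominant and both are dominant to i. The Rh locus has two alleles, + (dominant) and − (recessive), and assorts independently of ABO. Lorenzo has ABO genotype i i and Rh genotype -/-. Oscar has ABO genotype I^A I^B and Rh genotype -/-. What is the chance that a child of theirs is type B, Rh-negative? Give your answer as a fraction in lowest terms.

1/2

ABO cross i i × I^A I^B → offspring phenotypes: 1/2 A, 1/2 B.
Rh cross -/- × -/- → 1 Rh-.
Independent loci: P(type B, Rh-negative) = 1/2 × 1 = 1/2.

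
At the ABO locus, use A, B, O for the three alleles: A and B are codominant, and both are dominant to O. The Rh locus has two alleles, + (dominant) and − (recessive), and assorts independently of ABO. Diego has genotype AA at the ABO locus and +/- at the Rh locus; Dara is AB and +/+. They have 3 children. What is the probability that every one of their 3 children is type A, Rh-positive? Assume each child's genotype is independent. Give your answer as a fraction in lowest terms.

ABO cross AA × AB → 1/2 A, 1/2 AB.
Rh cross +/- × +/+ → 1 Rh+; so P(type A, Rh-positive) = 1/2 × 1 = 1/2 per child.
All 3 independent: (1/2)^3 = 1/8.

1/8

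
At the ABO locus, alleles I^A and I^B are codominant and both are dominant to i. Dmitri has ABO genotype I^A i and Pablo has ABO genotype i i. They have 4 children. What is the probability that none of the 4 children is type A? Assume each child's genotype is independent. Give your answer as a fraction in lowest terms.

ABO cross I^A i × i i → 1/2 O, 1/2 A.
So P(type A) = 1/2 per child.
P(not type A) = 1/2 for one child; (1/2)^4 = 1/16.

1/16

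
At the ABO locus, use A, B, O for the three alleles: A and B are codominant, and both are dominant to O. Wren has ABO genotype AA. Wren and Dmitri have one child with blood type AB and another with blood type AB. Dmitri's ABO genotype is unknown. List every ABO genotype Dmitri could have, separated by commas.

For each candidate genotype of Dmitri, check whether crossing it with AA can produce every observed child phenotype.
  AA → possible child types {A} ✗
  AB → possible child types {A, AB} ✓
  AO → possible child types {A} ✗
  BB → possible child types {AB} ✓
  BO → possible child types {A, AB} ✓
  OO → possible child types {A} ✗

AB, BB, BO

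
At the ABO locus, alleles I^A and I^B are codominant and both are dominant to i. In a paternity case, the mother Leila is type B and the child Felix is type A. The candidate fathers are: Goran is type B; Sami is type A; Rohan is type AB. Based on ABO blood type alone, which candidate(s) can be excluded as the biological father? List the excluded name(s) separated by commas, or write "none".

A candidate is excluded only if no genotype consistent with his phenotype could produce a type A child with a type B mother.
Goran (type B): no genotype consistent with that phenotype can produce a type-A child with a type-B mother.

Goran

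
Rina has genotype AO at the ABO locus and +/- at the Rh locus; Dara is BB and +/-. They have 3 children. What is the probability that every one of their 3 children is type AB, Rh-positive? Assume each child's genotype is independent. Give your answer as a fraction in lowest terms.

ABO cross AO × BB → 1/2 B, 1/2 AB.
Rh cross +/- × +/- → 3/4 Rh+, 1/4 Rh-; so P(type AB, Rh-positive) = 1/2 × 3/4 = 3/8 per child.
All 3 independent: (3/8)^3 = 27/512.

27/512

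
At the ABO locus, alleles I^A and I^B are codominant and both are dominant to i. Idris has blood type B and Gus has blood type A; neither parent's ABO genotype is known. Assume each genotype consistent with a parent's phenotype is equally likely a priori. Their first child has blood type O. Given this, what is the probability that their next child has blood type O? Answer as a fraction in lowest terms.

Possible genotypes: Idris ∈ {I^B I^B, I^B i}; Gus ∈ {I^A I^A, I^A i}.
Weight each parental genotype pair by prior × P(type-O child):
  I^B i × I^A i: posterior weight 1; P(next child type O) = 1/4.
Weighted sum = 1/4.

1/4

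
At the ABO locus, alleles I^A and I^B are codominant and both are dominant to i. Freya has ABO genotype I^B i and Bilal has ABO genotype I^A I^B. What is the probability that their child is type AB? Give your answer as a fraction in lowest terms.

ABO cross I^B i × I^A I^B → offspring phenotypes: 1/4 A, 1/2 B, 1/4 AB.
So P(type AB) = 1/4.

1/4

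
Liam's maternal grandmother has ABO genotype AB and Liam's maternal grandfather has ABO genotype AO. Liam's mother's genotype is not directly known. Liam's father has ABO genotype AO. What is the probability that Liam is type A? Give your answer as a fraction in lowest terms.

Liam's mother's ABO genotype from AB × AO: 1/4 AA, 1/4 AB, 1/4 AO, 1/4 BO.
Crossing each possibility with the father AO and summing P(type A): 1/4·1 + 1/4·1/2 + 1/4·3/4 + 1/4·1/4 = 5/8.

5/8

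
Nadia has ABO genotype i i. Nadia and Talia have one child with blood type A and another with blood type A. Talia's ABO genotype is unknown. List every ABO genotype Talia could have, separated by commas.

I^A I^A, I^A I^B, I^A i

For each candidate genotype of Talia, check whether crossing it with i i can produce every observed child phenotype.
  I^A I^A → possible child types {A} ✓
  I^A I^B → possible child types {A, B} ✓
  I^A i → possible child types {O, A} ✓
  I^B I^B → possible child types {B} ✗
  I^B i → possible child types {O, B} ✗
  i i → possible child types {O} ✗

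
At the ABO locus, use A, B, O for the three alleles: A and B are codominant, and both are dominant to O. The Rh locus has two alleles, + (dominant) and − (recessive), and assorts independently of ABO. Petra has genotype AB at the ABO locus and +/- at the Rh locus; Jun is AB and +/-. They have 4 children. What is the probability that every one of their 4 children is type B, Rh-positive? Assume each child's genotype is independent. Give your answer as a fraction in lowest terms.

81/65536

ABO cross AB × AB → 1/4 A, 1/4 B, 1/2 AB.
Rh cross +/- × +/- → 3/4 Rh+, 1/4 Rh-; so P(type B, Rh-positive) = 1/4 × 3/4 = 3/16 per child.
All 4 independent: (3/16)^4 = 81/65536.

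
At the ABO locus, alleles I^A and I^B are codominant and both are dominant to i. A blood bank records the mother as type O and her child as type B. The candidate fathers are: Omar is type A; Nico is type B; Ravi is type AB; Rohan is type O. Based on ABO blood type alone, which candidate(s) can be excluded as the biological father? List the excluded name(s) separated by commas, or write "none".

Omar, Rohan

A candidate is excluded only if no genotype consistent with his phenotype could produce a type B child with a type O mother.
Omar (type A): no genotype consistent with that phenotype can produce a type-B child with a type-O mother.
Rohan (type O): no genotype consistent with that phenotype can produce a type-B child with a type-O mother.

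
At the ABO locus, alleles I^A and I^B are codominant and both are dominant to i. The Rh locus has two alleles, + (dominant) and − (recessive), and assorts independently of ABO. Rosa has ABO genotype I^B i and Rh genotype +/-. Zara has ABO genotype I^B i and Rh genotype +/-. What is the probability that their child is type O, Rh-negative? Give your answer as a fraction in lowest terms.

ABO cross I^B i × I^B i → offspring phenotypes: 1/4 O, 3/4 B.
Rh cross +/- × +/- → 3/4 Rh+, 1/4 Rh-.
Independent loci: P(type O, Rh-negative) = 1/4 × 1/4 = 1/16.

1/16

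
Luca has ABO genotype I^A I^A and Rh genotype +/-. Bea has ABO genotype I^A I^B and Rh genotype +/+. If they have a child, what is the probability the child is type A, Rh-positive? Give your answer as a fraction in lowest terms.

ABO cross I^A I^A × I^A I^B → offspring phenotypes: 1/2 A, 1/2 AB.
Rh cross +/- × +/+ → 1 Rh+.
Independent loci: P(type A, Rh-positive) = 1/2 × 1 = 1/2.

1/2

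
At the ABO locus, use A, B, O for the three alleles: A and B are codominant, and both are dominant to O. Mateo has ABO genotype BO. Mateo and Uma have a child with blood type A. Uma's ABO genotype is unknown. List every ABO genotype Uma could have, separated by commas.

AA, AB, AO

For each candidate genotype of Uma, check whether crossing it with BO can produce every observed child phenotype.
  AA → possible child types {A, AB} ✓
  AB → possible child types {A, B, AB} ✓
  AO → possible child types {O, A, B, AB} ✓
  BB → possible child types {B} ✗
  BO → possible child types {O, B} ✗
  OO → possible child types {O, B} ✗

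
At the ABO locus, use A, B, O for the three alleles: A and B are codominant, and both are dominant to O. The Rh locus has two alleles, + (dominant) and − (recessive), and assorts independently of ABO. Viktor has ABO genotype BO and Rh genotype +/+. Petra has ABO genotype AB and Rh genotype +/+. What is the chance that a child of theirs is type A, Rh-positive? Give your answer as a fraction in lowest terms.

ABO cross BO × AB → offspring phenotypes: 1/4 A, 1/2 B, 1/4 AB.
Rh cross +/+ × +/+ → 1 Rh+.
Independent loci: P(type A, Rh-positive) = 1/4 × 1 = 1/4.

1/4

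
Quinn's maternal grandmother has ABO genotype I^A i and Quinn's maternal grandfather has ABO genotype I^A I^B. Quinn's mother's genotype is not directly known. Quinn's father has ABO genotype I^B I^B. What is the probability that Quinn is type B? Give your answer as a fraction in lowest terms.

1/2

Quinn's mother's ABO genotype from I^A i × I^A I^B: 1/4 I^A I^A, 1/4 I^A I^B, 1/4 I^A i, 1/4 I^B i.
Crossing each possibility with the father I^B I^B and summing P(type B): 1/4·0 + 1/4·1/2 + 1/4·1/2 + 1/4·1 = 1/2.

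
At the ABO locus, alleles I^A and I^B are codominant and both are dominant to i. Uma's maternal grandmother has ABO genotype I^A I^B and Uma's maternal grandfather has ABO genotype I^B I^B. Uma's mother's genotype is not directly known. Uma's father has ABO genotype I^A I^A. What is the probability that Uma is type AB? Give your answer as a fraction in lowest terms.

3/4

Uma's mother's ABO genotype from I^A I^B × I^B I^B: 1/2 I^A I^B, 1/2 I^B I^B.
Crossing each possibility with the father I^A I^A and summing P(type AB): 1/2·1/2 + 1/2·1 = 3/4.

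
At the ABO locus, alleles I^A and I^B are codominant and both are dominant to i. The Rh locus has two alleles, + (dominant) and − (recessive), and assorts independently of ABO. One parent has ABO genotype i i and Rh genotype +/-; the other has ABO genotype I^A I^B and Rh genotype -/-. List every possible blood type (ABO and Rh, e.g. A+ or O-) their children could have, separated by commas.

Gametes from i i × I^A I^B give offspring ABO genotypes I^A i, I^B i, i.e. phenotypes A, B.
Rh cross +/- × -/- → phenotypes Rh+, Rh-.
Combining independently: A+, A-, B+, B-.

A+, A-, B+, B-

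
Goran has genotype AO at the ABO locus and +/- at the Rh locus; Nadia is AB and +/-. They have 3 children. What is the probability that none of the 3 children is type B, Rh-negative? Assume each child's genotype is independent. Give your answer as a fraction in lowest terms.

ABO cross AO × AB → 1/2 A, 1/4 B, 1/4 AB.
Rh cross +/- × +/- → 3/4 Rh+, 1/4 Rh-; so P(type B, Rh-negative) = 1/4 × 1/4 = 1/16 per child.
P(not type B, Rh-negative) = 15/16 for one child; (15/16)^3 = 3375/4096.

3375/4096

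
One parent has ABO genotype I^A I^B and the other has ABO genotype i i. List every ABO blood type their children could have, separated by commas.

A, B

Gametes from I^A I^B × i i give offspring ABO genotypes I^A i, I^B i, i.e. phenotypes A, B.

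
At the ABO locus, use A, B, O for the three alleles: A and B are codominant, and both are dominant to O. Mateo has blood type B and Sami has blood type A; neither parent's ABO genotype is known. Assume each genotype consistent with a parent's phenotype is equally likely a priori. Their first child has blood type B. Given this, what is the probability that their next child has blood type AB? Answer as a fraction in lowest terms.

Possible genotypes: Mateo ∈ {BB, BO}; Sami ∈ {AA, AO}.
Weight each parental genotype pair by prior × P(type-B child):
  BB × AO: posterior weight 2/3; P(next child type AB) = 1/2.
  BO × AO: posterior weight 1/3; P(next child type AB) = 1/4.
Weighted sum = 5/12.

5/12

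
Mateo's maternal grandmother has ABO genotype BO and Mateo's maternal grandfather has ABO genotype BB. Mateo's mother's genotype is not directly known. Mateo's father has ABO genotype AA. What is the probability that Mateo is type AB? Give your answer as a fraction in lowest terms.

3/4

Mateo's mother's ABO genotype from BO × BB: 1/2 BB, 1/2 BO.
Crossing each possibility with the father AA and summing P(type AB): 1/2·1 + 1/2·1/2 = 3/4.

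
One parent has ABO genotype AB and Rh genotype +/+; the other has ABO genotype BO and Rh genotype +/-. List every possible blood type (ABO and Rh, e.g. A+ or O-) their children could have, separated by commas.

Gametes from AB × BO give offspring ABO genotypes AB, AO, BB, BO, i.e. phenotypes A, B, AB.
Rh cross +/+ × +/- → phenotypes Rh+.
Combining independently: A+, B+, AB+.

A+, B+, AB+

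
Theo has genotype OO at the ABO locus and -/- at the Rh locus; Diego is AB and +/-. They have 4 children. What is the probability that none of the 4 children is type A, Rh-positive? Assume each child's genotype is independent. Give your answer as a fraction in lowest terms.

ABO cross OO × AB → 1/2 A, 1/2 B.
Rh cross -/- × +/- → 1/2 Rh+, 1/2 Rh-; so P(type A, Rh-positive) = 1/2 × 1/2 = 1/4 per child.
P(not type A, Rh-positive) = 3/4 for one child; (3/4)^4 = 81/256.

81/256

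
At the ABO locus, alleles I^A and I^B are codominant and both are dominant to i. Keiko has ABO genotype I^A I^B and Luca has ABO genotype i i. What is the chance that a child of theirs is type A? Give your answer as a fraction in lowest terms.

1/2

ABO cross I^A I^B × i i → offspring phenotypes: 1/2 A, 1/2 B.
So P(type A) = 1/2.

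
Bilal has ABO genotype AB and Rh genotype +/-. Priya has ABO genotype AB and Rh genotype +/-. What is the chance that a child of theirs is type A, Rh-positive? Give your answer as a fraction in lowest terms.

ABO cross AB × AB → offspring phenotypes: 1/4 A, 1/4 B, 1/2 AB.
Rh cross +/- × +/- → 3/4 Rh+, 1/4 Rh-.
Independent loci: P(type A, Rh-positive) = 1/4 × 3/4 = 3/16.

3/16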